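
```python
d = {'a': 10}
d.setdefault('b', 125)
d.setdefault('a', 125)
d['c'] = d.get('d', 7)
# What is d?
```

After line 1: d = {'a': 10}
After line 2 (setdefault adds 'b'=125): d = {'a': 10, 'b': 125}
After line 3 (setdefault 'a' no-op, already exists): d = {'a': 10, 'b': 125}
After line 4 (get('d', 7) returns default since 'd' not in d): d = {'a': 10, 'b': 125, 'c': 7}

{'a': 10, 'b': 125, 'c': 7}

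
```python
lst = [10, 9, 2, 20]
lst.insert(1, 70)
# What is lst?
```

[10, 70, 9, 2, 20]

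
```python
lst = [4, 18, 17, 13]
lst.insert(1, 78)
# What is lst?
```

[4, 78, 18, 17, 13]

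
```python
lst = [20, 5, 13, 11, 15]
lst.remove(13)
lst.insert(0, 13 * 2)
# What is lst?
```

After line 1: lst = [20, 5, 13, 11, 15]
After line 2 (remove first 13): lst = [20, 5, 11, 15]
After line 3 (insert 26 at index 0): lst = [26, 20, 5, 11, 15]

[26, 20, 5, 11, 15]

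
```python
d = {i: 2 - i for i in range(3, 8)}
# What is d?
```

{3: -1, 4: -2, 5: -3, 6: -4, 7: -5}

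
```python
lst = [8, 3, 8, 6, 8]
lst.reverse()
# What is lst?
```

[8, 6, 8, 3, 8]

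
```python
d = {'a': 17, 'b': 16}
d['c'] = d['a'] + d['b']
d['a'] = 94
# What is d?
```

After line 1: d = {'a': 17, 'b': 16}
After line 2 (d['c'] = 17 + 16): d = {'a': 17, 'b': 16, 'c': 33}
After line 3: d = {'a': 94, 'b': 16, 'c': 33}

{'a': 94, 'b': 16, 'c': 33}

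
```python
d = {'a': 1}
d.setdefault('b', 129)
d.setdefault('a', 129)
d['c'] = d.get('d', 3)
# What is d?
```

After line 1: d = {'a': 1}
After line 2 (setdefault adds 'b'=129): d = {'a': 1, 'b': 129}
After line 3 (setdefault 'a' no-op, already exists): d = {'a': 1, 'b': 129}
After line 4 (get('d', 3) returns default since 'd' not in d): d = {'a': 1, 'b': 129, 'c': 3}

{'a': 1, 'b': 129, 'c': 3}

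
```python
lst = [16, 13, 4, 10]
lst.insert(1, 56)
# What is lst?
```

[16, 56, 13, 4, 10]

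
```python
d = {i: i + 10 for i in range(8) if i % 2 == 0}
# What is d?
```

{0: 10, 2: 12, 4: 14, 6: 16}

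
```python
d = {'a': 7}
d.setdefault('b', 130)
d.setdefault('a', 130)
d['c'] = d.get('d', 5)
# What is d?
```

After line 1: d = {'a': 7}
After line 2 (setdefault adds 'b'=130): d = {'a': 7, 'b': 130}
After line 3 (setdefault 'a' no-op, already exists): d = {'a': 7, 'b': 130}
After line 4 (get('d', 5) returns default since 'd' not in d): d = {'a': 7, 'b': 130, 'c': 5}

{'a': 7, 'b': 130, 'c': 5}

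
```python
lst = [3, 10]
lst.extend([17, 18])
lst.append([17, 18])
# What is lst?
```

After line 1: lst = [3, 10]
After line 2 (extend unpacks [17, 18]): lst = [3, 10, 17, 18]
After line 3 (append adds [17, 18] as single element): lst = [3, 10, 17, 18, [17, 18]]

[3, 10, 17, 18, [17, 18]]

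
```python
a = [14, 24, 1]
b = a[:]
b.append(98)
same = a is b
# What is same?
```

After line 1: a = [14, 24, 1]
After line 2 (b = a[:] is a shallow copy, new object): a = [14, 24, 1], b = [14, 24, 1]
After line 3 (append only mutates b): a = [14, 24, 1], b = [14, 24, 1, 98]
After line 4 (same = a is b; different objects -> False): same = False

False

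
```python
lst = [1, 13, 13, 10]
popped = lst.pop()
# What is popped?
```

10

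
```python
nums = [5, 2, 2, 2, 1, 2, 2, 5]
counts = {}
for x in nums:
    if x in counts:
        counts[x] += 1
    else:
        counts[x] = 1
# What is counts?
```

Initial: counts = {}, nums = [5, 2, 2, 2, 1, 2, 2, 5]
See 5: counts = {5: 1}
See 2: counts = {5: 1, 2: 1}
See 2: counts = {5: 1, 2: 2}
See 2: counts = {5: 1, 2: 3}
See 1: counts = {5: 1, 2: 3, 1: 1}
See 2: counts = {5: 1, 2: 4, 1: 1}
See 2: counts = {5: 1, 2: 5, 1: 1}
See 5: counts = {5: 2, 2: 5, 1: 1}

{5: 2, 2: 5, 1: 1}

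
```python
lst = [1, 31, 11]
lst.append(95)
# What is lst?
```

[1, 31, 11, 95]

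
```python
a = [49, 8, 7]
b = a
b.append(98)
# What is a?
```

After line 1: a = [49, 8, 7]
After line 2 (b = a is an alias, same object): a = [49, 8, 7], b = [49, 8, 7]
After line 3 (b.append mutates the shared list): a = [49, 8, 7, 98], b = [49, 8, 7, 98]

[49, 8, 7, 98]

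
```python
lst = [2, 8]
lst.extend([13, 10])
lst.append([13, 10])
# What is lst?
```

After line 1: lst = [2, 8]
After line 2 (extend unpacks [13, 10]): lst = [2, 8, 13, 10]
After line 3 (append adds [13, 10] as single element): lst = [2, 8, 13, 10, [13, 10]]

[2, 8, 13, 10, [13, 10]]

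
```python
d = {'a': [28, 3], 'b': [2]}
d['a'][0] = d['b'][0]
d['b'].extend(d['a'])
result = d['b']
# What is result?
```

After line 1: d = {'a': [28, 3], 'b': [2]}
After line 2 (a[0] = b[0] = 2): d = {'a': [2, 3], 'b': [2]}
After line 3 (b.extend(a) appends [2, 3]): d = {'a': [2, 3], 'b': [2, 2, 3]}
After line 4: result = d['b'] = [2, 2, 3]

[2, 2, 3]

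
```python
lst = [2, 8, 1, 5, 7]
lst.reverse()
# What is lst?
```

[7, 5, 1, 8, 2]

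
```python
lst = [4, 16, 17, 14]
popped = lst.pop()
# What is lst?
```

[4, 16, 17]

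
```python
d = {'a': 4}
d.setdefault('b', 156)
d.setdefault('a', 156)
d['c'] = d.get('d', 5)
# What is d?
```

After line 1: d = {'a': 4}
After line 2 (setdefault adds 'b'=156): d = {'a': 4, 'b': 156}
After line 3 (setdefault 'a' no-op, already exists): d = {'a': 4, 'b': 156}
After line 4 (get('d', 5) returns default since 'd' not in d): d = {'a': 4, 'b': 156, 'c': 5}

{'a': 4, 'b': 156, 'c': 5}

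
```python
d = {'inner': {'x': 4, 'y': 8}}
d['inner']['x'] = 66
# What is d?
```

After line 1: d = {'inner': {'x': 4, 'y': 8}}
After line 2 (inner x overwritten): d = {'inner': {'x': 66, 'y': 8}}

{'inner': {'x': 66, 'y': 8}}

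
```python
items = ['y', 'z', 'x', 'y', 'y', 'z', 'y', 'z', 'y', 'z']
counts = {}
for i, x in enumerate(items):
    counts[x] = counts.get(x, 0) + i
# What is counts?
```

Initial: counts = {}, items = ['y', 'z', 'x', 'y', 'y', 'z', 'y', 'z', 'y', 'z']
i=0, x='y': counts = {'y': 0}
i=1, x='z': counts = {'y': 0, 'z': 1}
i=2, x='x': counts = {'y': 0, 'z': 1, 'x': 2}
i=3, x='y': counts = {'y': 3, 'z': 1, 'x': 2}
i=4, x='y': counts = {'y': 7, 'z': 1, 'x': 2}
i=5, x='z': counts = {'y': 7, 'z': 6, 'x': 2}
i=6, x='y': counts = {'y': 13, 'z': 6, 'x': 2}
i=7, x='z': counts = {'y': 13, 'z': 13, 'x': 2}
i=8, x='y': counts = {'y': 21, 'z': 13, 'x': 2}
i=9, x='z': counts = {'y': 21, 'z': 22, 'x': 2}

{'y': 21, 'z': 22, 'x': 2}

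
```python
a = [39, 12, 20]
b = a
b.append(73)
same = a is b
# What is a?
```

After line 1: a = [39, 12, 20]
After line 2 (b = a is an alias, same object): a = [39, 12, 20], b = [39, 12, 20]
After line 3 (b.append mutates the shared list): a = [39, 12, 20, 73], b = [39, 12, 20, 73]
After line 4 (same = a is b; same object -> True): same = True

[39, 12, 20, 73]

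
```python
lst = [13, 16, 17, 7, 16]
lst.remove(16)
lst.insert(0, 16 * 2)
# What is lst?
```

After line 1: lst = [13, 16, 17, 7, 16]
After line 2 (remove first 16): lst = [13, 17, 7, 16]
After line 3 (insert 32 at index 0): lst = [32, 13, 17, 7, 16]

[32, 13, 17, 7, 16]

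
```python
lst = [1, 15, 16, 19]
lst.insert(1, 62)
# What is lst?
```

[1, 62, 15, 16, 19]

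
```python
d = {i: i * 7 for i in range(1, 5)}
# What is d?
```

{1: 7, 2: 14, 3: 21, 4: 28}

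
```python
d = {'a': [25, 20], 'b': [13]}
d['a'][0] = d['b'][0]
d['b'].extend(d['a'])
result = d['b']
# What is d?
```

After line 1: d = {'a': [25, 20], 'b': [13]}
After line 2 (a[0] = b[0] = 13): d = {'a': [13, 20], 'b': [13]}
After line 3 (b.extend(a) appends [13, 20]): d = {'a': [13, 20], 'b': [13, 13, 20]}
After line 4: result = d['b'] = [13, 13, 20]

{'a': [13, 20], 'b': [13, 13, 20]}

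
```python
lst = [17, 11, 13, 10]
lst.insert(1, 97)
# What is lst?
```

[17, 97, 11, 13, 10]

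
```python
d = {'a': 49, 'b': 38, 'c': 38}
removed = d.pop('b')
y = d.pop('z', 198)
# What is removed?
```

After line 1: d = {'a': 49, 'b': 38, 'c': 38}
After line 2 (pop 'b' returns 38): d = {'a': 49, 'c': 38}, removed = 38
After line 3 (pop 'z' missing, returns default 198): d = {'a': 49, 'c': 38}, y = 198

38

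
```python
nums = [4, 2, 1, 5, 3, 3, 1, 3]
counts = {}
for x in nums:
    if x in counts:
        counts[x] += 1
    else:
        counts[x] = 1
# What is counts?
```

Initial: counts = {}, nums = [4, 2, 1, 5, 3, 3, 1, 3]
See 4: counts = {4: 1}
See 2: counts = {4: 1, 2: 1}
See 1: counts = {4: 1, 2: 1, 1: 1}
See 5: counts = {4: 1, 2: 1, 1: 1, 5: 1}
See 3: counts = {4: 1, 2: 1, 1: 1, 5: 1, 3: 1}
See 3: counts = {4: 1, 2: 1, 1: 1, 5: 1, 3: 2}
See 1: counts = {4: 1, 2: 1, 1: 2, 5: 1, 3: 2}
See 3: counts = {4: 1, 2: 1, 1: 2, 5: 1, 3: 3}

{4: 1, 2: 1, 1: 2, 5: 1, 3: 3}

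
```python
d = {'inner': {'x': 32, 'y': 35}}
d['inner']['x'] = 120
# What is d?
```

After line 1: d = {'inner': {'x': 32, 'y': 35}}
After line 2 (inner x overwritten): d = {'inner': {'x': 120, 'y': 35}}

{'inner': {'x': 120, 'y': 35}}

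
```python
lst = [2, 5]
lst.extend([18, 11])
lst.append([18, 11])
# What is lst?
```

After line 1: lst = [2, 5]
After line 2 (extend unpacks [18, 11]): lst = [2, 5, 18, 11]
After line 3 (append adds [18, 11] as single element): lst = [2, 5, 18, 11, [18, 11]]

[2, 5, 18, 11, [18, 11]]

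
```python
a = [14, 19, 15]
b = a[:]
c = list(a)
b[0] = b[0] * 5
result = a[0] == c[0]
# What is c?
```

After line 1: a = [14, 19, 15]
After line 2 (b = a[:], copy): a = [14, 19, 15], b = [14, 19, 15]
After line 3 (c = list(a) is a copy, new object): c = [14, 19, 15]
After line 4 (b[0] = 14 * 5 = 70; only b mutates (copy)): a = [14, 19, 15], b = [70, 19, 15], c = [14, 19, 15]
After line 5 (a[0] = 14, c[0] = 14; result = True)

[14, 19, 15]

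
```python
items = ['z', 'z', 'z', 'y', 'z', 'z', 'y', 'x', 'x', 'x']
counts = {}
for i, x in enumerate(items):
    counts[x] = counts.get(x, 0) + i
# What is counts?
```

Initial: counts = {}, items = ['z', 'z', 'z', 'y', 'z', 'z', 'y', 'x', 'x', 'x']
i=0, x='z': counts = {'z': 0}
i=1, x='z': counts = {'z': 1}
i=2, x='z': counts = {'z': 3}
i=3, x='y': counts = {'z': 3, 'y': 3}
i=4, x='z': counts = {'z': 7, 'y': 3}
i=5, x='z': counts = {'z': 12, 'y': 3}
i=6, x='y': counts = {'z': 12, 'y': 9}
i=7, x='x': counts = {'z': 12, 'y': 9, 'x': 7}
i=8, x='x': counts = {'z': 12, 'y': 9, 'x': 15}
i=9, x='x': counts = {'z': 12, 'y': 9, 'x': 24}

{'z': 12, 'y': 9, 'x': 24}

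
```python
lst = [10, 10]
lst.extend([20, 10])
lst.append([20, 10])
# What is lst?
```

After line 1: lst = [10, 10]
After line 2 (extend unpacks [20, 10]): lst = [10, 10, 20, 10]
After line 3 (append adds [20, 10] as single element): lst = [10, 10, 20, 10, [20, 10]]

[10, 10, 20, 10, [20, 10]]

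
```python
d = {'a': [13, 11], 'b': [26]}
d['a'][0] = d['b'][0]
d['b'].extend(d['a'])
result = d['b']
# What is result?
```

After line 1: d = {'a': [13, 11], 'b': [26]}
After line 2 (a[0] = b[0] = 26): d = {'a': [26, 11], 'b': [26]}
After line 3 (b.extend(a) appends [26, 11]): d = {'a': [26, 11], 'b': [26, 26, 11]}
After line 4: result = d['b'] = [26, 26, 11]

[26, 26, 11]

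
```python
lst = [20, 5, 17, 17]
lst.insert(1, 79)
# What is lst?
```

[20, 79, 5, 17, 17]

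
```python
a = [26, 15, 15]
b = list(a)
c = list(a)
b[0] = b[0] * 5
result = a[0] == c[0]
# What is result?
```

After line 1: a = [26, 15, 15]
After line 2 (b = list(a), copy): a = [26, 15, 15], b = [26, 15, 15]
After line 3 (c = list(a) is a copy, new object): c = [26, 15, 15]
After line 4 (b[0] = 26 * 5 = 130; only b mutates (copy)): a = [26, 15, 15], b = [130, 15, 15], c = [26, 15, 15]
After line 5 (a[0] = 26, c[0] = 26; result = True)

True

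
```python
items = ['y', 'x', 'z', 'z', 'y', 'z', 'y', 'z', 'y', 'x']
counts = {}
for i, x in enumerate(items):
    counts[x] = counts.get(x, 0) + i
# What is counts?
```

Initial: counts = {}, items = ['y', 'x', 'z', 'z', 'y', 'z', 'y', 'z', 'y', 'x']
i=0, x='y': counts = {'y': 0}
i=1, x='x': counts = {'y': 0, 'x': 1}
i=2, x='z': counts = {'y': 0, 'x': 1, 'z': 2}
i=3, x='z': counts = {'y': 0, 'x': 1, 'z': 5}
i=4, x='y': counts = {'y': 4, 'x': 1, 'z': 5}
i=5, x='z': counts = {'y': 4, 'x': 1, 'z': 10}
i=6, x='y': counts = {'y': 10, 'x': 1, 'z': 10}
i=7, x='z': counts = {'y': 10, 'x': 1, 'z': 17}
i=8, x='y': counts = {'y': 18, 'x': 1, 'z': 17}
i=9, x='x': counts = {'y': 18, 'x': 10, 'z': 17}

{'y': 18, 'x': 10, 'z': 17}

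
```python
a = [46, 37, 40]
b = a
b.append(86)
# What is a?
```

After line 1: a = [46, 37, 40]
After line 2 (b = a is an alias, same object): a = [46, 37, 40], b = [46, 37, 40]
After line 3 (b.append mutates the shared list): a = [46, 37, 40, 86], b = [46, 37, 40, 86]

[46, 37, 40, 86]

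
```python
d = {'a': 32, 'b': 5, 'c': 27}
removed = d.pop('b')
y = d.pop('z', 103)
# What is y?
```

After line 1: d = {'a': 32, 'b': 5, 'c': 27}
After line 2 (pop 'b' returns 5): d = {'a': 32, 'c': 27}, removed = 5
After line 3 (pop 'z' missing, returns default 103): d = {'a': 32, 'c': 27}, y = 103

103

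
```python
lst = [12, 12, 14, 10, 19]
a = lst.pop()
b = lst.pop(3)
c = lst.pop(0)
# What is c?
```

After line 1: lst = [12, 12, 14, 10, 19]
After line 2 (pop() -> a = 19): lst = [12, 12, 14, 10]
After line 3 (pop(3) -> b = 10): lst = [12, 12, 14]
After line 4 (pop(0) -> c = 12): lst = [12, 14]

12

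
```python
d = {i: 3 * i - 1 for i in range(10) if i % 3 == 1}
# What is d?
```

{1: 2, 4: 11, 7: 20}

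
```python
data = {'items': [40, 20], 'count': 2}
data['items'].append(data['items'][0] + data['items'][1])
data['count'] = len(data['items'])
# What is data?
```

After line 1: data = {'items': [40, 20], 'count': 2}
After line 2 (append 40 + 20 = 60): data = {'items': [40, 20, 60], 'count': 2}
After line 3 (count = len(items) = 3): data = {'items': [40, 20, 60], 'count': 3}

{'items': [40, 20, 60], 'count': 3}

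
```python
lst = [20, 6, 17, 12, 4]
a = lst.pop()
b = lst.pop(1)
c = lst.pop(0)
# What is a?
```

After line 1: lst = [20, 6, 17, 12, 4]
After line 2 (pop() -> a = 4): lst = [20, 6, 17, 12]
After line 3 (pop(1) -> b = 6): lst = [20, 17, 12]
After line 4 (pop(0) -> c = 20): lst = [17, 12]

4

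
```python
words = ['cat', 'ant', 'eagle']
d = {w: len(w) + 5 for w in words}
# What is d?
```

{'cat': 8, 'ant': 8, 'eagle': 10}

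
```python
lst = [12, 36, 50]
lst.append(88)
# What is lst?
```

[12, 36, 50, 88]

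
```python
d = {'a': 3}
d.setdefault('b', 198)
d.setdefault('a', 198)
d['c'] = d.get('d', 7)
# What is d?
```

After line 1: d = {'a': 3}
After line 2 (setdefault adds 'b'=198): d = {'a': 3, 'b': 198}
After line 3 (setdefault 'a' no-op, already exists): d = {'a': 3, 'b': 198}
After line 4 (get('d', 7) returns default since 'd' not in d): d = {'a': 3, 'b': 198, 'c': 7}

{'a': 3, 'b': 198, 'c': 7}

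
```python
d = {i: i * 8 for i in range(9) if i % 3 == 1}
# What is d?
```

{1: 8, 4: 32, 7: 56}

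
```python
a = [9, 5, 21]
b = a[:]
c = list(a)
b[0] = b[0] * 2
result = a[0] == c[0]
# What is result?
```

After line 1: a = [9, 5, 21]
After line 2 (b = a[:], copy): a = [9, 5, 21], b = [9, 5, 21]
After line 3 (c = list(a) is a copy, new object): c = [9, 5, 21]
After line 4 (b[0] = 9 * 2 = 18; only b mutates (copy)): a = [9, 5, 21], b = [18, 5, 21], c = [9, 5, 21]
After line 5 (a[0] = 9, c[0] = 9; result = True)

True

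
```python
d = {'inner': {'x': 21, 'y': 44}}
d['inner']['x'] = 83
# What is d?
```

After line 1: d = {'inner': {'x': 21, 'y': 44}}
After line 2 (inner x overwritten): d = {'inner': {'x': 83, 'y': 44}}

{'inner': {'x': 83, 'y': 44}}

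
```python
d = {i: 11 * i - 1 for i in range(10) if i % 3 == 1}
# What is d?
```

{1: 10, 4: 43, 7: 76}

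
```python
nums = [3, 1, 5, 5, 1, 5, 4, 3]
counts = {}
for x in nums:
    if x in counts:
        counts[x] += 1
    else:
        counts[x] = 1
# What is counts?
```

Initial: counts = {}, nums = [3, 1, 5, 5, 1, 5, 4, 3]
See 3: counts = {3: 1}
See 1: counts = {3: 1, 1: 1}
See 5: counts = {3: 1, 1: 1, 5: 1}
See 5: counts = {3: 1, 1: 1, 5: 2}
See 1: counts = {3: 1, 1: 2, 5: 2}
See 5: counts = {3: 1, 1: 2, 5: 3}
See 4: counts = {3: 1, 1: 2, 5: 3, 4: 1}
See 3: counts = {3: 2, 1: 2, 5: 3, 4: 1}

{3: 2, 1: 2, 5: 3, 4: 1}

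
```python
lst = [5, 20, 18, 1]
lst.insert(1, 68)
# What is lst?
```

[5, 68, 20, 18, 1]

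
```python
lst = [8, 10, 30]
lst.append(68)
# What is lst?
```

[8, 10, 30, 68]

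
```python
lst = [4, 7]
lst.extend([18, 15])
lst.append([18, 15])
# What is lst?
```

After line 1: lst = [4, 7]
After line 2 (extend unpacks [18, 15]): lst = [4, 7, 18, 15]
After line 3 (append adds [18, 15] as single element): lst = [4, 7, 18, 15, [18, 15]]

[4, 7, 18, 15, [18, 15]]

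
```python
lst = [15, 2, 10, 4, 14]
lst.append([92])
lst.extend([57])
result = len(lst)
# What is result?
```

After line 1: lst = [15, 2, 10, 4, 14]
After line 2 (append adds [92] as single element): lst = [15, 2, 10, 4, 14, [92]]
After line 3 (extend unpacks [57], adds 57): lst = [15, 2, 10, 4, 14, [92], 57]
After line 4: result = len(lst) = 7

7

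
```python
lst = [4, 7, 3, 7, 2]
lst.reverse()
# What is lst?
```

[2, 7, 3, 7, 4]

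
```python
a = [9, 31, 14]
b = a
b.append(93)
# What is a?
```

After line 1: a = [9, 31, 14]
After line 2 (b = a is an alias, same object): a = [9, 31, 14], b = [9, 31, 14]
After line 3 (b.append mutates the shared list): a = [9, 31, 14, 93], b = [9, 31, 14, 93]

[9, 31, 14, 93]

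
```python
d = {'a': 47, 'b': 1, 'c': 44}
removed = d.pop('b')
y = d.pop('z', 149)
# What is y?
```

After line 1: d = {'a': 47, 'b': 1, 'c': 44}
After line 2 (pop 'b' returns 1): d = {'a': 47, 'c': 44}, removed = 1
After line 3 (pop 'z' missing, returns default 149): d = {'a': 47, 'c': 44}, y = 149

149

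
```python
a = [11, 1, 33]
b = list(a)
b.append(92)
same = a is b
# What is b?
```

After line 1: a = [11, 1, 33]
After line 2 (b = list(a) is a shallow copy, new object): a = [11, 1, 33], b = [11, 1, 33]
After line 3 (append only mutates b): a = [11, 1, 33], b = [11, 1, 33, 92]
After line 4 (same = a is b; different objects -> False): same = False

[11, 1, 33, 92]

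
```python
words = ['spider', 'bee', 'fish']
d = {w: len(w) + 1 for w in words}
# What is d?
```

{'spider': 7, 'bee': 4, 'fish': 5}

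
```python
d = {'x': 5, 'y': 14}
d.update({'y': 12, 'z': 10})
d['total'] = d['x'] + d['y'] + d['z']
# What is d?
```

After line 1: d = {'x': 5, 'y': 14}
After line 2 (y overwritten, z added): d = {'x': 5, 'y': 12, 'z': 10}
After line 3 (total = 5 + 12 + 10 = 27): d = {'x': 5, 'y': 12, 'z': 10, 'total': 27}

{'x': 5, 'y': 12, 'z': 10, 'total': 27}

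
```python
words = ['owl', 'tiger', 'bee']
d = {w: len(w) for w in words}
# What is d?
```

{'owl': 3, 'tiger': 5, 'bee': 3}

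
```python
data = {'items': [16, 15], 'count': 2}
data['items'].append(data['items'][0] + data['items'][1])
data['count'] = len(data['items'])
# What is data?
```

After line 1: data = {'items': [16, 15], 'count': 2}
After line 2 (append 16 + 15 = 31): data = {'items': [16, 15, 31], 'count': 2}
After line 3 (count = len(items) = 3): data = {'items': [16, 15, 31], 'count': 3}

{'items': [16, 15, 31], 'count': 3}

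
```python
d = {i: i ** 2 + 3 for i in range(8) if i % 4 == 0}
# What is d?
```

{0: 3, 4: 19}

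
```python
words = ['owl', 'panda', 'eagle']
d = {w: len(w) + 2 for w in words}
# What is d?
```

{'owl': 5, 'panda': 7, 'eagle': 7}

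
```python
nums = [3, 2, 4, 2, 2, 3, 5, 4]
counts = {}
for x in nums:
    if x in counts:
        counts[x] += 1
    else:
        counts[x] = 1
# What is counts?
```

Initial: counts = {}, nums = [3, 2, 4, 2, 2, 3, 5, 4]
See 3: counts = {3: 1}
See 2: counts = {3: 1, 2: 1}
See 4: counts = {3: 1, 2: 1, 4: 1}
See 2: counts = {3: 1, 2: 2, 4: 1}
See 2: counts = {3: 1, 2: 3, 4: 1}
See 3: counts = {3: 2, 2: 3, 4: 1}
See 5: counts = {3: 2, 2: 3, 4: 1, 5: 1}
See 4: counts = {3: 2, 2: 3, 4: 2, 5: 1}

{3: 2, 2: 3, 4: 2, 5: 1}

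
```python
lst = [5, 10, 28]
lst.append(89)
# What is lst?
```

[5, 10, 28, 89]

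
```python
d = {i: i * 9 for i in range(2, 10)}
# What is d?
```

{2: 18, 3: 27, 4: 36, 5: 45, 6: 54, 7: 63, 8: 72, 9: 81}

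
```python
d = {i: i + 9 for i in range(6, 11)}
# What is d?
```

{6: 15, 7: 16, 8: 17, 9: 18, 10: 19}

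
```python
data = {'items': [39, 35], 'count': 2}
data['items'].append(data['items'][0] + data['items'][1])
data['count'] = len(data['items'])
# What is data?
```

After line 1: data = {'items': [39, 35], 'count': 2}
After line 2 (append 39 + 35 = 74): data = {'items': [39, 35, 74], 'count': 2}
After line 3 (count = len(items) = 3): data = {'items': [39, 35, 74], 'count': 3}

{'items': [39, 35, 74], 'count': 3}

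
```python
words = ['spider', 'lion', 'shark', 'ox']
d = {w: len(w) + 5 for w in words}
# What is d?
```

{'spider': 11, 'lion': 9, 'shark': 10, 'ox': 7}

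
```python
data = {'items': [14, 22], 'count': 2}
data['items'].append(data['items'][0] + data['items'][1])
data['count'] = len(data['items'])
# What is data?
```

After line 1: data = {'items': [14, 22], 'count': 2}
After line 2 (append 14 + 22 = 36): data = {'items': [14, 22, 36], 'count': 2}
After line 3 (count = len(items) = 3): data = {'items': [14, 22, 36], 'count': 3}

{'items': [14, 22, 36], 'count': 3}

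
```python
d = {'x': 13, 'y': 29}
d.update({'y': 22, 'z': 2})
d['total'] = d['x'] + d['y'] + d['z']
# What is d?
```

After line 1: d = {'x': 13, 'y': 29}
After line 2 (y overwritten, z added): d = {'x': 13, 'y': 22, 'z': 2}
After line 3 (total = 13 + 22 + 2 = 37): d = {'x': 13, 'y': 22, 'z': 2, 'total': 37}

{'x': 13, 'y': 22, 'z': 2, 'total': 37}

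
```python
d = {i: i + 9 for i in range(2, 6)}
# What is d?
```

{2: 11, 3: 12, 4: 13, 5: 14}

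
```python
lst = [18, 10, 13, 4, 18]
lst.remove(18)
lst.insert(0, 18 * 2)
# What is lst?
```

After line 1: lst = [18, 10, 13, 4, 18]
After line 2 (remove first 18): lst = [10, 13, 4, 18]
After line 3 (insert 36 at index 0): lst = [36, 10, 13, 4, 18]

[36, 10, 13, 4, 18]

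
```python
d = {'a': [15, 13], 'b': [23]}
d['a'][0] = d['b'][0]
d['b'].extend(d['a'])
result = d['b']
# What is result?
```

After line 1: d = {'a': [15, 13], 'b': [23]}
After line 2 (a[0] = b[0] = 23): d = {'a': [23, 13], 'b': [23]}
After line 3 (b.extend(a) appends [23, 13]): d = {'a': [23, 13], 'b': [23, 23, 13]}
After line 4: result = d['b'] = [23, 23, 13]

[23, 23, 13]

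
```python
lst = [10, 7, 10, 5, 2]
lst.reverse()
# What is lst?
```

[2, 5, 10, 7, 10]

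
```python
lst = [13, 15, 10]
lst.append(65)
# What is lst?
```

[13, 15, 10, 65]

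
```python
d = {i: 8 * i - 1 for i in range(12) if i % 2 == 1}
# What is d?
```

{1: 7, 3: 23, 5: 39, 7: 55, 9: 71, 11: 87}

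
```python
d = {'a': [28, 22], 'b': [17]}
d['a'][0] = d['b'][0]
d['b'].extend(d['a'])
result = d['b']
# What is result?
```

After line 1: d = {'a': [28, 22], 'b': [17]}
After line 2 (a[0] = b[0] = 17): d = {'a': [17, 22], 'b': [17]}
After line 3 (b.extend(a) appends [17, 22]): d = {'a': [17, 22], 'b': [17, 17, 22]}
After line 4: result = d['b'] = [17, 17, 22]

[17, 17, 22]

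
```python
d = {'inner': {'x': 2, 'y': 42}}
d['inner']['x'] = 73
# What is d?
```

After line 1: d = {'inner': {'x': 2, 'y': 42}}
After line 2 (inner x overwritten): d = {'inner': {'x': 73, 'y': 42}}

{'inner': {'x': 73, 'y': 42}}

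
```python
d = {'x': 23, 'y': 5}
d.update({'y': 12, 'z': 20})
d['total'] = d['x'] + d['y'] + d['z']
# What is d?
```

After line 1: d = {'x': 23, 'y': 5}
After line 2 (y overwritten, z added): d = {'x': 23, 'y': 12, 'z': 20}
After line 3 (total = 23 + 12 + 20 = 55): d = {'x': 23, 'y': 12, 'z': 20, 'total': 55}

{'x': 23, 'y': 12, 'z': 20, 'total': 55}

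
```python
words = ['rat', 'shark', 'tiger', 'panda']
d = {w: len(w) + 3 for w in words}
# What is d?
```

{'rat': 6, 'shark': 8, 'tiger': 8, 'panda': 8}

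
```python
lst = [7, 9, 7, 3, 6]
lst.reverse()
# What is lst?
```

[6, 3, 7, 9, 7]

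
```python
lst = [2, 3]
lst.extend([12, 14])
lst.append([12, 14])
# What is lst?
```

After line 1: lst = [2, 3]
After line 2 (extend unpacks [12, 14]): lst = [2, 3, 12, 14]
After line 3 (append adds [12, 14] as single element): lst = [2, 3, 12, 14, [12, 14]]

[2, 3, 12, 14, [12, 14]]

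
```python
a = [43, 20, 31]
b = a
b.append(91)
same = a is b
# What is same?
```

After line 1: a = [43, 20, 31]
After line 2 (b = a is an alias, same object): a = [43, 20, 31], b = [43, 20, 31]
After line 3 (b.append mutates the shared list): a = [43, 20, 31, 91], b = [43, 20, 31, 91]
After line 4 (same = a is b; same object -> True): same = True

True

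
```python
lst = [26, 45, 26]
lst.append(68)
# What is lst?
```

[26, 45, 26, 68]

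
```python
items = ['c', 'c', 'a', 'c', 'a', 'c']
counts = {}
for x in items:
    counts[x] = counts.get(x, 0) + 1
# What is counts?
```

Initial: counts = {}, items = ['c', 'c', 'a', 'c', 'a', 'c']
See 'c': counts = {'c': 1}
See 'c': counts = {'c': 2}
See 'a': counts = {'c': 2, 'a': 1}
See 'c': counts = {'c': 3, 'a': 1}
See 'a': counts = {'c': 3, 'a': 2}
See 'c': counts = {'c': 4, 'a': 2}

{'c': 4, 'a': 2}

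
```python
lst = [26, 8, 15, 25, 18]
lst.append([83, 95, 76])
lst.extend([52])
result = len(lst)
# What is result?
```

After line 1: lst = [26, 8, 15, 25, 18]
After line 2 (append adds [83, 95, 76] as single element): lst = [26, 8, 15, 25, 18, [83, 95, 76]]
After line 3 (extend unpacks [52], adds 52): lst = [26, 8, 15, 25, 18, [83, 95, 76], 52]
After line 4: result = len(lst) = 7

7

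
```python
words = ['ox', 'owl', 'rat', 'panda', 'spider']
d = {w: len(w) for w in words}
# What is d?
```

{'ox': 2, 'owl': 3, 'rat': 3, 'panda': 5, 'spider': 6}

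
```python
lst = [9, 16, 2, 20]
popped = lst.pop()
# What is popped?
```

20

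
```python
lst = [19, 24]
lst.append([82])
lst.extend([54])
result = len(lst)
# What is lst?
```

After line 1: lst = [19, 24]
After line 2 (append adds [82] as single element): lst = [19, 24, [82]]
After line 3 (extend unpacks [54], adds 54): lst = [19, 24, [82], 54]
After line 4: result = len(lst) = 4

[19, 24, [82], 54]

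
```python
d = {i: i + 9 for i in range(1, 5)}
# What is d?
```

{1: 10, 2: 11, 3: 12, 4: 13}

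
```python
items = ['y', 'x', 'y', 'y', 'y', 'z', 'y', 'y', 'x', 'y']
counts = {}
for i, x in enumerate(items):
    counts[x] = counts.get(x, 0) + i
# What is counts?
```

Initial: counts = {}, items = ['y', 'x', 'y', 'y', 'y', 'z', 'y', 'y', 'x', 'y']
i=0, x='y': counts = {'y': 0}
i=1, x='x': counts = {'y': 0, 'x': 1}
i=2, x='y': counts = {'y': 2, 'x': 1}
i=3, x='y': counts = {'y': 5, 'x': 1}
i=4, x='y': counts = {'y': 9, 'x': 1}
i=5, x='z': counts = {'y': 9, 'x': 1, 'z': 5}
i=6, x='y': counts = {'y': 15, 'x': 1, 'z': 5}
i=7, x='y': counts = {'y': 22, 'x': 1, 'z': 5}
i=8, x='x': counts = {'y': 22, 'x': 9, 'z': 5}
i=9, x='y': counts = {'y': 31, 'x': 9, 'z': 5}

{'y': 31, 'x': 9, 'z': 5}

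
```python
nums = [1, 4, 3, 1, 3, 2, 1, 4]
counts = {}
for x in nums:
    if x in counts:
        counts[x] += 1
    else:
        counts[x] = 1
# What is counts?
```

Initial: counts = {}, nums = [1, 4, 3, 1, 3, 2, 1, 4]
See 1: counts = {1: 1}
See 4: counts = {1: 1, 4: 1}
See 3: counts = {1: 1, 4: 1, 3: 1}
See 1: counts = {1: 2, 4: 1, 3: 1}
See 3: counts = {1: 2, 4: 1, 3: 2}
See 2: counts = {1: 2, 4: 1, 3: 2, 2: 1}
See 1: counts = {1: 3, 4: 1, 3: 2, 2: 1}
See 4: counts = {1: 3, 4: 2, 3: 2, 2: 1}

{1: 3, 4: 2, 3: 2, 2: 1}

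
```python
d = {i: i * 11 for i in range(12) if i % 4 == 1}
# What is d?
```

{1: 11, 5: 55, 9: 99}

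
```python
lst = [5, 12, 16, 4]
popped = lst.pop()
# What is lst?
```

[5, 12, 16]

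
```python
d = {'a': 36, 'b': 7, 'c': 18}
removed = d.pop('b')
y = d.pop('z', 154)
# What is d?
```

After line 1: d = {'a': 36, 'b': 7, 'c': 18}
After line 2 (pop 'b' returns 7): d = {'a': 36, 'c': 18}, removed = 7
After line 3 (pop 'z' missing, returns default 154): d = {'a': 36, 'c': 18}, y = 154

{'a': 36, 'c': 18}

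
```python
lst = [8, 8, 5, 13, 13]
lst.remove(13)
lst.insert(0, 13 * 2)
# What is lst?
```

After line 1: lst = [8, 8, 5, 13, 13]
After line 2 (remove first 13): lst = [8, 8, 5, 13]
After line 3 (insert 26 at index 0): lst = [26, 8, 8, 5, 13]

[26, 8, 8, 5, 13]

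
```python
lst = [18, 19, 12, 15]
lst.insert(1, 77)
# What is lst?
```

[18, 77, 19, 12, 15]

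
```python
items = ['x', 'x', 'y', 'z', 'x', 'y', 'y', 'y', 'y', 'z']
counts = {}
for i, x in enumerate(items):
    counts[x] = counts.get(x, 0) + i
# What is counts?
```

Initial: counts = {}, items = ['x', 'x', 'y', 'z', 'x', 'y', 'y', 'y', 'y', 'z']
i=0, x='x': counts = {'x': 0}
i=1, x='x': counts = {'x': 1}
i=2, x='y': counts = {'x': 1, 'y': 2}
i=3, x='z': counts = {'x': 1, 'y': 2, 'z': 3}
i=4, x='x': counts = {'x': 5, 'y': 2, 'z': 3}
i=5, x='y': counts = {'x': 5, 'y': 7, 'z': 3}
i=6, x='y': counts = {'x': 5, 'y': 13, 'z': 3}
i=7, x='y': counts = {'x': 5, 'y': 20, 'z': 3}
i=8, x='y': counts = {'x': 5, 'y': 28, 'z': 3}
i=9, x='z': counts = {'x': 5, 'y': 28, 'z': 12}

{'x': 5, 'y': 28, 'z': 12}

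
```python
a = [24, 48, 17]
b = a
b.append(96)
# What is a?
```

After line 1: a = [24, 48, 17]
After line 2 (b = a is an alias, same object): a = [24, 48, 17], b = [24, 48, 17]
After line 3 (b.append mutates the shared list): a = [24, 48, 17, 96], b = [24, 48, 17, 96]

[24, 48, 17, 96]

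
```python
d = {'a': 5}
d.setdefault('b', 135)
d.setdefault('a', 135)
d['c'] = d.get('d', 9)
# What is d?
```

After line 1: d = {'a': 5}
After line 2 (setdefault adds 'b'=135): d = {'a': 5, 'b': 135}
After line 3 (setdefault 'a' no-op, already exists): d = {'a': 5, 'b': 135}
After line 4 (get('d', 9) returns default since 'd' not in d): d = {'a': 5, 'b': 135, 'c': 9}

{'a': 5, 'b': 135, 'c': 9}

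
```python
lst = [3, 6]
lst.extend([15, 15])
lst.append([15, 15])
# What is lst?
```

After line 1: lst = [3, 6]
After line 2 (extend unpacks [15, 15]): lst = [3, 6, 15, 15]
After line 3 (append adds [15, 15] as single element): lst = [3, 6, 15, 15, [15, 15]]

[3, 6, 15, 15, [15, 15]]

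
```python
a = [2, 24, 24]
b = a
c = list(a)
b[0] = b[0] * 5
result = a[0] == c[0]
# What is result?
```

After line 1: a = [2, 24, 24]
After line 2 (b = a, alias): a = [2, 24, 24], b = [2, 24, 24]
After line 3 (c = list(a) is a copy, new object): c = [2, 24, 24]
After line 4 (b[0] = 2 * 5 = 10; mutates shared a/b): a = b = [10, 24, 24], c = [2, 24, 24]
After line 5 (a[0] = 10, c[0] = 2; result = False)

False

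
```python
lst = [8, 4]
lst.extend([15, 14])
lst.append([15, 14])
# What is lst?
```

After line 1: lst = [8, 4]
After line 2 (extend unpacks [15, 14]): lst = [8, 4, 15, 14]
After line 3 (append adds [15, 14] as single element): lst = [8, 4, 15, 14, [15, 14]]

[8, 4, 15, 14, [15, 14]]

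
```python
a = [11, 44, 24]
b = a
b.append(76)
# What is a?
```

After line 1: a = [11, 44, 24]
After line 2 (b = a is an alias, same object): a = [11, 44, 24], b = [11, 44, 24]
After line 3 (b.append mutates the shared list): a = [11, 44, 24, 76], b = [11, 44, 24, 76]

[11, 44, 24, 76]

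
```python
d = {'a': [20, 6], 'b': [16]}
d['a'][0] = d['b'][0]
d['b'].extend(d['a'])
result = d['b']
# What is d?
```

After line 1: d = {'a': [20, 6], 'b': [16]}
After line 2 (a[0] = b[0] = 16): d = {'a': [16, 6], 'b': [16]}
After line 3 (b.extend(a) appends [16, 6]): d = {'a': [16, 6], 'b': [16, 16, 6]}
After line 4: result = d['b'] = [16, 16, 6]

{'a': [16, 6], 'b': [16, 16, 6]}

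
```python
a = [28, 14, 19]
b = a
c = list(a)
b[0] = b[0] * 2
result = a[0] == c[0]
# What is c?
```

After line 1: a = [28, 14, 19]
After line 2 (b = a, alias): a = [28, 14, 19], b = [28, 14, 19]
After line 3 (c = list(a) is a copy, new object): c = [28, 14, 19]
After line 4 (b[0] = 28 * 2 = 56; mutates shared a/b): a = b = [56, 14, 19], c = [28, 14, 19]
After line 5 (a[0] = 56, c[0] = 28; result = False)

[28, 14, 19]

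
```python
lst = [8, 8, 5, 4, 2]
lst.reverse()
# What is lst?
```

[2, 4, 5, 8, 8]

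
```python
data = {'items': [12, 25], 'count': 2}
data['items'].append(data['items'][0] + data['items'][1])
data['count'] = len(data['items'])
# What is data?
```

After line 1: data = {'items': [12, 25], 'count': 2}
After line 2 (append 12 + 25 = 37): data = {'items': [12, 25, 37], 'count': 2}
After line 3 (count = len(items) = 3): data = {'items': [12, 25, 37], 'count': 3}

{'items': [12, 25, 37], 'count': 3}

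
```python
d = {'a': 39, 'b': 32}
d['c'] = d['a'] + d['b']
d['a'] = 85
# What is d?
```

After line 1: d = {'a': 39, 'b': 32}
After line 2 (d['c'] = 39 + 32): d = {'a': 39, 'b': 32, 'c': 71}
After line 3: d = {'a': 85, 'b': 32, 'c': 71}

{'a': 85, 'b': 32, 'c': 71}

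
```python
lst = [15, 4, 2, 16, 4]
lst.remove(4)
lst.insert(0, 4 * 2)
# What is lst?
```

After line 1: lst = [15, 4, 2, 16, 4]
After line 2 (remove first 4): lst = [15, 2, 16, 4]
After line 3 (insert 8 at index 0): lst = [8, 15, 2, 16, 4]

[8, 15, 2, 16, 4]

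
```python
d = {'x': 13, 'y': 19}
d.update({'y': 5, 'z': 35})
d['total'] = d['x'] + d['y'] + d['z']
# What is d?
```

After line 1: d = {'x': 13, 'y': 19}
After line 2 (y overwritten, z added): d = {'x': 13, 'y': 5, 'z': 35}
After line 3 (total = 13 + 5 + 35 = 53): d = {'x': 13, 'y': 5, 'z': 35, 'total': 53}

{'x': 13, 'y': 5, 'z': 35, 'total': 53}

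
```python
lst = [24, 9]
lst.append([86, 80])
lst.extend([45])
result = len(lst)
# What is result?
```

After line 1: lst = [24, 9]
After line 2 (append adds [86, 80] as single element): lst = [24, 9, [86, 80]]
After line 3 (extend unpacks [45], adds 45): lst = [24, 9, [86, 80], 45]
After line 4: result = len(lst) = 4

4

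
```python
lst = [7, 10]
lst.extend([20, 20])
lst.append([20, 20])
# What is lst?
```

After line 1: lst = [7, 10]
After line 2 (extend unpacks [20, 20]): lst = [7, 10, 20, 20]
After line 3 (append adds [20, 20] as single element): lst = [7, 10, 20, 20, [20, 20]]

[7, 10, 20, 20, [20, 20]]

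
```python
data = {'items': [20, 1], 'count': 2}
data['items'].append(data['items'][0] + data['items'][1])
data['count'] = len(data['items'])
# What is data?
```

After line 1: data = {'items': [20, 1], 'count': 2}
After line 2 (append 20 + 1 = 21): data = {'items': [20, 1, 21], 'count': 2}
After line 3 (count = len(items) = 3): data = {'items': [20, 1, 21], 'count': 3}

{'items': [20, 1, 21], 'count': 3}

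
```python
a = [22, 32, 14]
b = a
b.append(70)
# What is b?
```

After line 1: a = [22, 32, 14]
After line 2 (b = a is an alias, same object): a = [22, 32, 14], b = [22, 32, 14]
After line 3 (b.append mutates the shared list): a = [22, 32, 14, 70], b = [22, 32, 14, 70]

[22, 32, 14, 70]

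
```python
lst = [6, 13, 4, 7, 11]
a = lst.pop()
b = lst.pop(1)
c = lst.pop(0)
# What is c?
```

After line 1: lst = [6, 13, 4, 7, 11]
After line 2 (pop() -> a = 11): lst = [6, 13, 4, 7]
After line 3 (pop(1) -> b = 13): lst = [6, 4, 7]
After line 4 (pop(0) -> c = 6): lst = [4, 7]

6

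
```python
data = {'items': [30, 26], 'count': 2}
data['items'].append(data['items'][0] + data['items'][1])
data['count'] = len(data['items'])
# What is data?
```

After line 1: data = {'items': [30, 26], 'count': 2}
After line 2 (append 30 + 26 = 56): data = {'items': [30, 26, 56], 'count': 2}
After line 3 (count = len(items) = 3): data = {'items': [30, 26, 56], 'count': 3}

{'items': [30, 26, 56], 'count': 3}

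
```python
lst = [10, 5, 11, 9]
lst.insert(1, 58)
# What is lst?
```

[10, 58, 5, 11, 9]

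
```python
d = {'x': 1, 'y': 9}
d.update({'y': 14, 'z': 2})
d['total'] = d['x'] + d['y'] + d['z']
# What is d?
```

After line 1: d = {'x': 1, 'y': 9}
After line 2 (y overwritten, z added): d = {'x': 1, 'y': 14, 'z': 2}
After line 3 (total = 1 + 14 + 2 = 17): d = {'x': 1, 'y': 14, 'z': 2, 'total': 17}

{'x': 1, 'y': 14, 'z': 2, 'total': 17}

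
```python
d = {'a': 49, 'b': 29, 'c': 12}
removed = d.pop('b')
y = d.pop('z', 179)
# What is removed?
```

After line 1: d = {'a': 49, 'b': 29, 'c': 12}
After line 2 (pop 'b' returns 29): d = {'a': 49, 'c': 12}, removed = 29
After line 3 (pop 'z' missing, returns default 179): d = {'a': 49, 'c': 12}, y = 179

29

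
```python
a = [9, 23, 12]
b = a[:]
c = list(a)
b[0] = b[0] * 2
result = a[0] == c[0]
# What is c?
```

After line 1: a = [9, 23, 12]
After line 2 (b = a[:], copy): a = [9, 23, 12], b = [9, 23, 12]
After line 3 (c = list(a) is a copy, new object): c = [9, 23, 12]
After line 4 (b[0] = 9 * 2 = 18; only b mutates (copy)): a = [9, 23, 12], b = [18, 23, 12], c = [9, 23, 12]
After line 5 (a[0] = 9, c[0] = 9; result = True)

[9, 23, 12]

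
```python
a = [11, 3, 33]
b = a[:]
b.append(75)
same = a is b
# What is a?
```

After line 1: a = [11, 3, 33]
After line 2 (b = a[:] is a shallow copy, new object): a = [11, 3, 33], b = [11, 3, 33]
After line 3 (append only mutates b): a = [11, 3, 33], b = [11, 3, 33, 75]
After line 4 (same = a is b; different objects -> False): same = False

[11, 3, 33]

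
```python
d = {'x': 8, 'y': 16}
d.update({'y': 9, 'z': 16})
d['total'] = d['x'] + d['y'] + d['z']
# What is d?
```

After line 1: d = {'x': 8, 'y': 16}
After line 2 (y overwritten, z added): d = {'x': 8, 'y': 9, 'z': 16}
After line 3 (total = 8 + 9 + 16 = 33): d = {'x': 8, 'y': 9, 'z': 16, 'total': 33}

{'x': 8, 'y': 9, 'z': 16, 'total': 33}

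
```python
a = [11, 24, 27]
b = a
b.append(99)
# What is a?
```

After line 1: a = [11, 24, 27]
After line 2 (b = a is an alias, same object): a = [11, 24, 27], b = [11, 24, 27]
After line 3 (b.append mutates the shared list): a = [11, 24, 27, 99], b = [11, 24, 27, 99]

[11, 24, 27, 99]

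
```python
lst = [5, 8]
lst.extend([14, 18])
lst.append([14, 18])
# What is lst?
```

After line 1: lst = [5, 8]
After line 2 (extend unpacks [14, 18]): lst = [5, 8, 14, 18]
After line 3 (append adds [14, 18] as single element): lst = [5, 8, 14, 18, [14, 18]]

[5, 8, 14, 18, [14, 18]]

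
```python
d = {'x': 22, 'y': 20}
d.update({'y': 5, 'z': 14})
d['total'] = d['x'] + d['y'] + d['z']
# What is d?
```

After line 1: d = {'x': 22, 'y': 20}
After line 2 (y overwritten, z added): d = {'x': 22, 'y': 5, 'z': 14}
After line 3 (total = 22 + 5 + 14 = 41): d = {'x': 22, 'y': 5, 'z': 14, 'total': 41}

{'x': 22, 'y': 5, 'z': 14, 'total': 41}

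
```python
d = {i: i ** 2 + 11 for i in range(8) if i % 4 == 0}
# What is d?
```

{0: 11, 4: 27}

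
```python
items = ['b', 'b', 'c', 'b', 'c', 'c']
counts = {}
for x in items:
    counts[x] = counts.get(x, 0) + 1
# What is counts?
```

Initial: counts = {}, items = ['b', 'b', 'c', 'b', 'c', 'c']
See 'b': counts = {'b': 1}
See 'b': counts = {'b': 2}
See 'c': counts = {'b': 2, 'c': 1}
See 'b': counts = {'b': 3, 'c': 1}
See 'c': counts = {'b': 3, 'c': 2}
See 'c': counts = {'b': 3, 'c': 3}

{'b': 3, 'c': 3}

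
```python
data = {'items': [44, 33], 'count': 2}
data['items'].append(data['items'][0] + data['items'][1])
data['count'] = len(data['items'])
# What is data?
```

After line 1: data = {'items': [44, 33], 'count': 2}
After line 2 (append 44 + 33 = 77): data = {'items': [44, 33, 77], 'count': 2}
After line 3 (count = len(items) = 3): data = {'items': [44, 33, 77], 'count': 3}

{'items': [44, 33, 77], 'count': 3}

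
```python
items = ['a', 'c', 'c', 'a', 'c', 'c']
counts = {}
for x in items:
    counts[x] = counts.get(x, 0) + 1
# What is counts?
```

Initial: counts = {}, items = ['a', 'c', 'c', 'a', 'c', 'c']
See 'a': counts = {'a': 1}
See 'c': counts = {'a': 1, 'c': 1}
See 'c': counts = {'a': 1, 'c': 2}
See 'a': counts = {'a': 2, 'c': 2}
See 'c': counts = {'a': 2, 'c': 3}
See 'c': counts = {'a': 2, 'c': 4}

{'a': 2, 'c': 4}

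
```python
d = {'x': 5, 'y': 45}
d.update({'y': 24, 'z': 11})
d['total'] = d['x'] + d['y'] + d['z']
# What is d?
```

After line 1: d = {'x': 5, 'y': 45}
After line 2 (y overwritten, z added): d = {'x': 5, 'y': 24, 'z': 11}
After line 3 (total = 5 + 24 + 11 = 40): d = {'x': 5, 'y': 24, 'z': 11, 'total': 40}

{'x': 5, 'y': 24, 'z': 11, 'total': 40}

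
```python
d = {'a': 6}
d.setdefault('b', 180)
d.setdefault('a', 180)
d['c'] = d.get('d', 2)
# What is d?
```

After line 1: d = {'a': 6}
After line 2 (setdefault adds 'b'=180): d = {'a': 6, 'b': 180}
After line 3 (setdefault 'a' no-op, already exists): d = {'a': 6, 'b': 180}
After line 4 (get('d', 2) returns default since 'd' not in d): d = {'a': 6, 'b': 180, 'c': 2}

{'a': 6, 'b': 180, 'c': 2}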